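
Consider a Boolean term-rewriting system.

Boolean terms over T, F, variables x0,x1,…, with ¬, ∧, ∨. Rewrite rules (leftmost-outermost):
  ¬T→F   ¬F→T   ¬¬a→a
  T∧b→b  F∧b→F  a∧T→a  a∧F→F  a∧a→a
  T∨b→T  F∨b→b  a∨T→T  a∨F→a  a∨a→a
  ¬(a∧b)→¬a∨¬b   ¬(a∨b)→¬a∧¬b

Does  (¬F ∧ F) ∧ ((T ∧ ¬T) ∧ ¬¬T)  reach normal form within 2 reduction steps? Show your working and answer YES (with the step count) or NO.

  start: (¬F ∧ F) ∧ ((T ∧ ¬T) ∧ ¬¬T)
  [1] F ∧ ((T ∧ ¬T) ∧ ¬¬T)
  [2] F

Answer: YES — reaches normal form F in 2 ≤ 2 steps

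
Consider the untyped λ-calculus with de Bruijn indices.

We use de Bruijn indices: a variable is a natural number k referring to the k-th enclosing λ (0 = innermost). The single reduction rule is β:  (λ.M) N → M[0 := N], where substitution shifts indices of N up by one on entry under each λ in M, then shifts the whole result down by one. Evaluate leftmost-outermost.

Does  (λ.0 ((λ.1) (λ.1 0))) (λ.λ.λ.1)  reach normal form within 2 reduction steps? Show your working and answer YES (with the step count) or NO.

Answer: YES — reaches normal form λ.λ.1 in 2 ≤ 2 steps

Working:
  start: (λ.0 ((λ.1) (λ.1 0))) (λ.λ.λ.1)
  [1] (λ.λ.λ.1) ((λ.λ.λ.λ.1) (λ.(λ.λ.λ.1) 0))
  [2] λ.λ.1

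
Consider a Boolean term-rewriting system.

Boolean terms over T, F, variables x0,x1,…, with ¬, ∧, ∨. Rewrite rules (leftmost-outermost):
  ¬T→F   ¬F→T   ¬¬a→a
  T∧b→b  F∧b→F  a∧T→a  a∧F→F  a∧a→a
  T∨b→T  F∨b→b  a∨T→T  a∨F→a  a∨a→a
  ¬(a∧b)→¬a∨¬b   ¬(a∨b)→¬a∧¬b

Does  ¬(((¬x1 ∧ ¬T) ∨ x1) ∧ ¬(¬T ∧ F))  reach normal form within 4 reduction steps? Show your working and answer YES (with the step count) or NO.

Answer: NO — after 4 steps the term is ((x1 ∨ ¬¬T) ∧ ¬x1) ∨ ¬¬(¬T ∧ F), not yet normal

Working:
  start: ¬(((¬x1 ∧ ¬T) ∨ x1) ∧ ¬(¬T ∧ F))
  →1  ¬((¬x1 ∧ ¬T) ∨ x1) ∨ ¬¬(¬T ∧ F)
  →2  (¬(¬x1 ∧ ¬T) ∧ ¬x1) ∨ ¬¬(¬T ∧ F)
  →3  ((¬¬x1 ∨ ¬¬T) ∧ ¬x1) ∨ ¬¬(¬T ∧ F)
  →4  ((x1 ∨ ¬¬T) ∧ ¬x1) ∨ ¬¬(¬T ∧ F)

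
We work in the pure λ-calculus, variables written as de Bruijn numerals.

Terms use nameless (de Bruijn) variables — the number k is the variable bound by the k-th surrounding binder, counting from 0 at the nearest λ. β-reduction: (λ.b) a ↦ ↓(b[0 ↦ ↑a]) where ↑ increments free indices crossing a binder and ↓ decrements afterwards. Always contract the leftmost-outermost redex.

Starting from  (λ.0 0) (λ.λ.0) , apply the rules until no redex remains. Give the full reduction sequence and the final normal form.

  start: (λ.0 0) (λ.λ.0)
  →1  (λ.λ.0) (λ.λ.0)
  →2  λ.0

Answer: normal form = λ.0  (in 2 steps)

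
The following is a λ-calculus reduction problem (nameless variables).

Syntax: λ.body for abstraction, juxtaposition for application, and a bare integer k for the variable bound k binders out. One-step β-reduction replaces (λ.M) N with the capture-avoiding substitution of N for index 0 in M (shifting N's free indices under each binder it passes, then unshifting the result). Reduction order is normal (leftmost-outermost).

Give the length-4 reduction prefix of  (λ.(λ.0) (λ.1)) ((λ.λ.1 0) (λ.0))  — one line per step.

  start: (λ.(λ.0) (λ.1)) ((λ.λ.1 0) (λ.0))
  step 1: (λ.0) (λ.(λ.λ.1 0) (λ.0))
  step 2: λ.(λ.λ.1 0) (λ.0)
  step 3: λ.λ.(λ.0) 0
  step 4: λ.λ.0

Answer: after 4 steps: λ.λ.0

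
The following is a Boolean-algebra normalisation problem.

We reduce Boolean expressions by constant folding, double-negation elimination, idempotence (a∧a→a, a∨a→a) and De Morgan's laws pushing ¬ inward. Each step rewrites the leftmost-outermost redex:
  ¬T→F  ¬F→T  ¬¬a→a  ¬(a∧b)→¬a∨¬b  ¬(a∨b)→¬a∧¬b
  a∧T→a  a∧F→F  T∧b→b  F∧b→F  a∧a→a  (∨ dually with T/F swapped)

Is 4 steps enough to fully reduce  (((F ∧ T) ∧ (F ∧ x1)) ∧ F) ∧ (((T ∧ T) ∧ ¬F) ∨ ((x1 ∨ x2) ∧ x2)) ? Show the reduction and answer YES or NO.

Answer: YES — reaches normal form F in 2 ≤ 4 steps

Working:
  start: (((F ∧ T) ∧ (F ∧ x1)) ∧ F) ∧ (((T ∧ T) ∧ ¬F) ∨ ((x1 ∨ x2) ∧ x2))
  [1] F ∧ (((T ∧ T) ∧ ¬F) ∨ ((x1 ∨ x2) ∧ x2))
  [2] F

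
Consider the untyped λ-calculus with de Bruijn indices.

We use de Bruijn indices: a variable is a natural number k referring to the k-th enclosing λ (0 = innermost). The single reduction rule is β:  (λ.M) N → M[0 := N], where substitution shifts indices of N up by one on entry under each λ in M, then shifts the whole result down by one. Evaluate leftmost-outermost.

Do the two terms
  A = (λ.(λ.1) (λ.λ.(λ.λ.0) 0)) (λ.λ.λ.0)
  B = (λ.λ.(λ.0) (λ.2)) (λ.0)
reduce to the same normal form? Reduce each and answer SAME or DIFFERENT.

Answer: SAME — A ⇓ λ.λ.λ.0, B ⇓ λ.λ.λ.0

Reduction:
Term A:
  start: (λ.(λ.1) (λ.λ.(λ.λ.0) 0)) (λ.λ.λ.0)
  [1] (λ.λ.λ.λ.0) (λ.λ.(λ.λ.0) 0)
  [2] λ.λ.λ.0

Term B:
  start: (λ.λ.(λ.0) (λ.2)) (λ.0)
  [1] λ.(λ.0) (λ.λ.0)
  [2] λ.λ.λ.0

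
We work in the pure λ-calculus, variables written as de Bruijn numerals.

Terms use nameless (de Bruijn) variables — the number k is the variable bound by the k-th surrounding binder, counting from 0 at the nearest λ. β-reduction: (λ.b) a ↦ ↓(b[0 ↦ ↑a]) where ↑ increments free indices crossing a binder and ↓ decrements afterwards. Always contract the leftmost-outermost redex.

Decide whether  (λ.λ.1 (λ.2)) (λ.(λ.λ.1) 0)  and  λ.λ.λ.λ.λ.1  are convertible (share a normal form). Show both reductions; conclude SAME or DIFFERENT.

Answer: SAME — A ⇓ λ.λ.λ.λ.λ.1, B ⇓ λ.λ.λ.λ.λ.1

Working:
Term A:
  start: (λ.λ.1 (λ.2)) (λ.(λ.λ.1) 0)
  →1  λ.(λ.(λ.λ.1) 0) (λ.λ.(λ.λ.1) 0)
  →2  λ.(λ.λ.1) (λ.λ.(λ.λ.1) 0)
  →3  λ.λ.λ.λ.(λ.λ.1) 0
  →4  λ.λ.λ.λ.λ.1

Term B:
  start: λ.λ.λ.λ.λ.1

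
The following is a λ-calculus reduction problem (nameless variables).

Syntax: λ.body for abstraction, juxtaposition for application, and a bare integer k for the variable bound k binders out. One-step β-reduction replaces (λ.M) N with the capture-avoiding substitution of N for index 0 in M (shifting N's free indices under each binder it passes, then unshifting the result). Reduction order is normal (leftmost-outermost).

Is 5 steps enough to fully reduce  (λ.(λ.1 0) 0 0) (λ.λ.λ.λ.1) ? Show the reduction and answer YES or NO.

  start: (λ.(λ.1 0) 0 0) (λ.λ.λ.λ.1)
  →1  (λ.(λ.λ.λ.λ.1) 0) (λ.λ.λ.λ.1) (λ.λ.λ.λ.1)
  →2  (λ.λ.λ.λ.1) (λ.λ.λ.λ.1) (λ.λ.λ.λ.1)
  →3  (λ.λ.λ.1) (λ.λ.λ.λ.1)
  →4  λ.λ.1

Answer: YES — reaches normal form λ.λ.1 in 4 ≤ 5 steps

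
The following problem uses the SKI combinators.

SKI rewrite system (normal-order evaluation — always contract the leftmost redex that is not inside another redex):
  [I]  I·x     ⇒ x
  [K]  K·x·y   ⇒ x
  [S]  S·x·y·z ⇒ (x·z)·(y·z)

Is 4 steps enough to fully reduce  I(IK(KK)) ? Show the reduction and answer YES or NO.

Answer: YES — reaches normal form K(KK) in 2 ≤ 4 steps

Derivation:
  start: I(IK(KK))
  [1] IK(KK)
  [2] K(KK)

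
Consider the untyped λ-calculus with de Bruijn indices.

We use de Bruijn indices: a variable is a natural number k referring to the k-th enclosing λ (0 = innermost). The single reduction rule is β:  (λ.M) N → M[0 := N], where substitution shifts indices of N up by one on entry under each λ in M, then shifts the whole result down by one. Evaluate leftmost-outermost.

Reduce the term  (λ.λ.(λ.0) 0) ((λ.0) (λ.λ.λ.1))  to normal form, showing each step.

Answer: normal form = λ.0  (in 2 steps)

Working:
  start: (λ.λ.(λ.0) 0) ((λ.0) (λ.λ.λ.1))
  [1] λ.(λ.0) 0
  [2] λ.0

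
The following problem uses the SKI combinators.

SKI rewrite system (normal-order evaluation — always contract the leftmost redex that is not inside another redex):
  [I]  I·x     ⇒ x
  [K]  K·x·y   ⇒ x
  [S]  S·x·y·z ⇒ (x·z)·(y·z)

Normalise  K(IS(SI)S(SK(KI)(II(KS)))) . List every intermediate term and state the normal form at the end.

  start: K(IS(SI)S(SK(KI)(II(KS))))
  step 1: K(S(SI)S(SK(KI)(II(KS))))
  step 2: K(SI(SK(KI)(II(KS)))(S(SK(KI)(II(KS)))))
  step 3: K(I(S(SK(KI)(II(KS))))(SK(KI)(II(KS))(S(SK(KI)(II(KS))))))
  step 4: K(S(SK(KI)(II(KS)))(SK(KI)(II(KS))(S(SK(KI)(II(KS))))))
  step 5: K(S(K(II(KS))(KI(II(KS))))(SK(KI)(II(KS))(S(SK(KI)(II(KS))))))
  step 6: K(S(II(KS))(SK(KI)(II(KS))(S(SK(KI)(II(KS))))))
  step 7: K(S(I(KS))(SK(KI)(II(KS))(S(SK(KI)(II(KS))))))
  step 8: K(S(KS)(SK(KI)(II(KS))(S(SK(KI)(II(KS))))))
  step 9: K(S(KS)(K(II(KS))(KI(II(KS)))(S(SK(KI)(II(KS))))))
  step 10: K(S(KS)(II(KS)(S(SK(KI)(II(KS))))))
  step 11: K(S(KS)(I(KS)(S(SK(KI)(II(KS))))))
  step 12: K(S(KS)(KS(S(SK(KI)(II(KS))))))
  step 13: K(S(KS)S)

Answer: normal form = K(S(KS)S)  (in 13 steps)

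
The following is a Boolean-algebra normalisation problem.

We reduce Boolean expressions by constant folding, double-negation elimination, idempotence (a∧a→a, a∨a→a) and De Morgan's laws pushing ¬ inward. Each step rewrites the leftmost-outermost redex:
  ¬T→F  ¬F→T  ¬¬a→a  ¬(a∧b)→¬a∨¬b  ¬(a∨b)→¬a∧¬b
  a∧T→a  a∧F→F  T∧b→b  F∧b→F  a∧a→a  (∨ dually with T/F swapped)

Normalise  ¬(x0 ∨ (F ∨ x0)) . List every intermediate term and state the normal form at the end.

  start: ¬(x0 ∨ (F ∨ x0))
  [1] ¬x0 ∧ ¬(F ∨ x0)
  [2] ¬x0 ∧ (¬F ∧ ¬x0)
  [3] ¬x0 ∧ (T ∧ ¬x0)
  [4] ¬x0 ∧ ¬x0
  [5] ¬x0

Answer: normal form = ¬x0  (in 5 steps)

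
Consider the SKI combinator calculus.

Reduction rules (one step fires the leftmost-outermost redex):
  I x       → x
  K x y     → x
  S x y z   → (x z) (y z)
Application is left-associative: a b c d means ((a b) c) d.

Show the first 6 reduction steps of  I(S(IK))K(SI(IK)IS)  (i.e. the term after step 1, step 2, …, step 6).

  start: I(S(IK))K(SI(IK)IS)
  [1] S(IK)K(SI(IK)IS)
  [2] IK(SI(IK)IS)(K(SI(IK)IS))
  [3] K(SI(IK)IS)(K(SI(IK)IS))
  [4] SI(IK)IS
  [5] II(IKI)S
  [6] I(IKI)S

Answer: after 6 steps: I(IKI)S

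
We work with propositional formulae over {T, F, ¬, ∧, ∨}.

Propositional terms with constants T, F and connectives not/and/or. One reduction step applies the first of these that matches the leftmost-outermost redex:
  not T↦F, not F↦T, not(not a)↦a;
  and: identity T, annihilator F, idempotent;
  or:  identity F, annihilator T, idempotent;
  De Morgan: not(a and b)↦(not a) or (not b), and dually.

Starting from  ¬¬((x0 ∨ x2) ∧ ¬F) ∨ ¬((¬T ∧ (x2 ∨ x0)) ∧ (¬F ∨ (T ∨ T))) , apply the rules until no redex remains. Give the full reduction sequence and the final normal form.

Answer: normal form = T  (in 9 steps)

Reduction:
  start: ¬¬((x0 ∨ x2) ∧ ¬F) ∨ ¬((¬T ∧ (x2 ∨ x0)) ∧ (¬F ∨ (T ∨ T)))
  step 1: ((x0 ∨ x2) ∧ ¬F) ∨ ¬((¬T ∧ (x2 ∨ x0)) ∧ (¬F ∨ (T ∨ T)))
  step 2: ((x0 ∨ x2) ∧ T) ∨ ¬((¬T ∧ (x2 ∨ x0)) ∧ (¬F ∨ (T ∨ T)))
  step 3: (x0 ∨ x2) ∨ ¬((¬T ∧ (x2 ∨ x0)) ∧ (¬F ∨ (T ∨ T)))
  step 4: (x0 ∨ x2) ∨ (¬(¬T ∧ (x2 ∨ x0)) ∨ ¬(¬F ∨ (T ∨ T)))
  step 5: (x0 ∨ x2) ∨ ((¬¬T ∨ ¬(x2 ∨ x0)) ∨ ¬(¬F ∨ (T ∨ T)))
  step 6: (x0 ∨ x2) ∨ ((T ∨ ¬(x2 ∨ x0)) ∨ ¬(¬F ∨ (T ∨ T)))
  step 7: (x0 ∨ x2) ∨ (T ∨ ¬(¬F ∨ (T ∨ T)))
  step 8: (x0 ∨ x2) ∨ T
  step 9: T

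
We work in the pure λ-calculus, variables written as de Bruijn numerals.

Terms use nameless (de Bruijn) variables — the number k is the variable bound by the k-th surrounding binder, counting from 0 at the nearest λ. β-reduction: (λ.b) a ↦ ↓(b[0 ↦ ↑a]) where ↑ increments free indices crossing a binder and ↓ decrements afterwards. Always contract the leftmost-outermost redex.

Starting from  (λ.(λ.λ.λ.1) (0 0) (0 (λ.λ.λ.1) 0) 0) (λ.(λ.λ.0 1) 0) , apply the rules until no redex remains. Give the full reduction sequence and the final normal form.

Answer: normal form = λ.0 (λ.λ.λ.1)  (in 9 steps)

Derivation:
  start: (λ.(λ.λ.λ.1) (0 0) (0 (λ.λ.λ.1) 0) 0) (λ.(λ.λ.0 1) 0)
  step 1: (λ.λ.λ.1) ((λ.(λ.λ.0 1) 0) (λ.(λ.λ.0 1) 0)) ((λ.(λ.λ.0 1) 0) (λ.λ.λ.1) (λ.(λ.λ.0 1) 0)) (λ.(λ.λ.0 1) 0)
  step 2: (λ.λ.1) ((λ.(λ.λ.0 1) 0) (λ.λ.λ.1) (λ.(λ.λ.0 1) 0)) (λ.(λ.λ.0 1) 0)
  step 3: (λ.(λ.(λ.λ.0 1) 0) (λ.λ.λ.1) (λ.(λ.λ.0 1) 0)) (λ.(λ.λ.0 1) 0)
  step 4: (λ.(λ.λ.0 1) 0) (λ.λ.λ.1) (λ.(λ.λ.0 1) 0)
  step 5: (λ.λ.0 1) (λ.λ.λ.1) (λ.(λ.λ.0 1) 0)
  step 6: (λ.0 (λ.λ.λ.1)) (λ.(λ.λ.0 1) 0)
  step 7: (λ.(λ.λ.0 1) 0) (λ.λ.λ.1)
  step 8: (λ.λ.0 1) (λ.λ.λ.1)
  step 9: λ.0 (λ.λ.λ.1)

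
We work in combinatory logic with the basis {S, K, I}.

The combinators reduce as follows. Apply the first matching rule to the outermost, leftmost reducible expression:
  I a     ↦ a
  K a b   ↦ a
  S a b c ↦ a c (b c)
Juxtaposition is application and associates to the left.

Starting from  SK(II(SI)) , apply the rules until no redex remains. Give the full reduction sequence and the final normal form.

Answer: normal form = SK(SI)  (in 2 steps)

Working:
  start: SK(II(SI))
  step 1: SK(I(SI))
  step 2: SK(SI)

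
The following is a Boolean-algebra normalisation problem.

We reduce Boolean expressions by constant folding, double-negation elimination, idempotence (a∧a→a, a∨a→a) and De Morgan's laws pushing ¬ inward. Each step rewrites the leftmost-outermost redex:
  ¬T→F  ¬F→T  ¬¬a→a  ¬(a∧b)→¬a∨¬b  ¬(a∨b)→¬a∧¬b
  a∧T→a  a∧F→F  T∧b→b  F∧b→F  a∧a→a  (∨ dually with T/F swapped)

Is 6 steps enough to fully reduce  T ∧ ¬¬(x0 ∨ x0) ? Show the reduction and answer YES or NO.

  start: T ∧ ¬¬(x0 ∨ x0)
  step 1: ¬¬(x0 ∨ x0)
  step 2: x0 ∨ x0
  step 3: x0

Answer: YES — reaches normal form x0 in 3 ≤ 6 steps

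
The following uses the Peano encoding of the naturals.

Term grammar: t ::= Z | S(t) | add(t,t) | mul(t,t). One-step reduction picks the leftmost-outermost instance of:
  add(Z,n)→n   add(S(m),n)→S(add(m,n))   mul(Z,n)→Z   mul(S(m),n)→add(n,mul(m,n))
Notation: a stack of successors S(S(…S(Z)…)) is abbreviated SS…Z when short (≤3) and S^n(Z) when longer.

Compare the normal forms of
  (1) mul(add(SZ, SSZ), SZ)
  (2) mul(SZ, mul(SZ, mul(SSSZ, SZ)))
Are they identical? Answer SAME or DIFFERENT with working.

Answer: SAME — A ⇓ SSSZ, B ⇓ SSSZ

Derivation:
Term A:
  start: mul(add(SZ, SSZ), SZ)
  [1] mul(S(add(Z, SSZ)), SZ)
  [2] add(SZ, mul(add(Z, SSZ), SZ))
  [3] S(add(Z, mul(add(Z, SSZ), SZ)))
  [4] S(mul(add(Z, SSZ), SZ))
  [5] S(mul(SSZ, SZ))
  [6] S(add(SZ, mul(SZ, SZ)))
  [7] S(S(add(Z, mul(SZ, SZ))))
  [8] S(S(mul(SZ, SZ)))
  [9] S(S(add(SZ, mul(Z, SZ))))
  [10] S(S(S(add(Z, mul(Z, SZ)))))
  [11] S(S(S(mul(Z, SZ))))
  [12] SSSZ

Term B:
  start: mul(SZ, mul(SZ, mul(SSSZ, SZ)))
  [1] add(mul(SZ, mul(SSSZ, SZ)), mul(Z, mul(SZ, mul(SSSZ, SZ))))
  [2] add(add(mul(SSSZ, SZ), mul(Z, mul(SSSZ, SZ))), mul(Z, mul(SZ, mul(SSSZ, SZ))))
  [3] add(add(add(SZ, mul(SSZ, SZ)), mul(Z, mul(SSSZ, SZ))), mul(Z, mul(SZ, mul(SSSZ, SZ))))
  [4] add(add(S(add(Z, mul(SSZ, SZ))), mul(Z, mul(SSSZ, SZ))), mul(Z, mul(SZ, mul(SSSZ, SZ))))
  [5] add(S(add(add(Z, mul(SSZ, SZ)), mul(Z, mul(SSSZ, SZ)))), mul(Z, mul(SZ, mul(SSSZ, SZ))))
  [6] S(add(add(add(Z, mul(SSZ, SZ)), mul(Z, mul(SSSZ, SZ))), mul(Z, mul(SZ, mul(SSSZ, SZ)))))
  [7] S(add(add(mul(SSZ, SZ), mul(Z, mul(SSSZ, SZ))), mul(Z, mul(SZ, mul(SSSZ, SZ)))))
  [8] S(add(add(add(SZ, mul(SZ, SZ)), mul(Z, mul(SSSZ, SZ))), mul(Z, mul(SZ, mul(SSSZ, SZ)))))
  [9] S(add(add(S(add(Z, mul(SZ, SZ))), mul(Z, mul(SSSZ, SZ))), mul(Z, mul(SZ, mul(SSSZ, SZ)))))
  [10] S(add(S(add(add(Z, mul(SZ, SZ)), mul(Z, mul(SSSZ, SZ)))), mul(Z, mul(SZ, mul(SSSZ, SZ)))))
  [11] S(S(add(add(add(Z, mul(SZ, SZ)), mul(Z, mul(SSSZ, SZ))), mul(Z, mul(SZ, mul(SSSZ, SZ))))))
  [12] S(S(add(add(mul(SZ, SZ), mul(Z, mul(SSSZ, SZ))), mul(Z, mul(SZ, mul(SSSZ, SZ))))))
  [13] S(S(add(add(add(SZ, mul(Z, SZ)), mul(Z, mul(SSSZ, SZ))), mul(Z, mul(SZ, mul(SSSZ, SZ))))))
  [14] S(S(add(add(S(add(Z, mul(Z, SZ))), mul(Z, mul(SSSZ, SZ))), mul(Z, mul(SZ, mul(SSSZ, SZ))))))
  [15] S(S(add(S(add(add(Z, mul(Z, SZ)), mul(Z, mul(SSSZ, SZ)))), mul(Z, mul(SZ, mul(SSSZ, SZ))))))
  [16] S(S(S(add(add(add(Z, mul(Z, SZ)), mul(Z, mul(SSSZ, SZ))), mul(Z, mul(SZ, mul(SSSZ, SZ)))))))
  [17] S(S(S(add(add(mul(Z, SZ), mul(Z, mul(SSSZ, SZ))), mul(Z, mul(SZ, mul(SSSZ, SZ)))))))
  [18] S(S(S(add(add(Z, mul(Z, mul(SSSZ, SZ))), mul(Z, mul(SZ, mul(SSSZ, SZ)))))))
  [19] S(S(S(add(mul(Z, mul(SSSZ, SZ)), mul(Z, mul(SZ, mul(SSSZ, SZ)))))))
  [20] S(S(S(add(Z, mul(Z, mul(SZ, mul(SSSZ, SZ)))))))
  [21] S(S(S(mul(Z, mul(SZ, mul(SSSZ, SZ))))))
  [22] SSSZ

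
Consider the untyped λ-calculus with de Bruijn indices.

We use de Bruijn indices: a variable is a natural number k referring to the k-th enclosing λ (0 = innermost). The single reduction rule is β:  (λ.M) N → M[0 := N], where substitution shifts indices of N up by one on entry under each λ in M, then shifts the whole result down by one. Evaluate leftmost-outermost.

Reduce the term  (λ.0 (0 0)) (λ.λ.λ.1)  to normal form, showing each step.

  start: (λ.0 (0 0)) (λ.λ.λ.1)
  step 1: (λ.λ.λ.1) ((λ.λ.λ.1) (λ.λ.λ.1))
  step 2: λ.λ.1

Answer: normal form = λ.λ.1  (in 2 steps)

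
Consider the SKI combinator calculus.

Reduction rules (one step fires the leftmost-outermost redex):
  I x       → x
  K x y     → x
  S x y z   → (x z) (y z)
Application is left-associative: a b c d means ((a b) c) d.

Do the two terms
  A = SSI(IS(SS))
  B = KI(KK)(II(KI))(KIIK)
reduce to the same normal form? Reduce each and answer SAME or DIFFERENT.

Answer: DIFFERENT — A ⇓ S(S(SS))(S(SS)), B ⇓ I

Working:
Term A:
  start: SSI(IS(SS))
  [1] S(IS(SS))(I(IS(SS)))
  [2] S(S(SS))(I(IS(SS)))
  [3] S(S(SS))(IS(SS))
  [4] S(S(SS))(S(SS))

Term B:
  start: KI(KK)(II(KI))(KIIK)
  [1] I(II(KI))(KIIK)
  [2] II(KI)(KIIK)
  [3] I(KI)(KIIK)
  [4] KI(KIIK)
  [5] I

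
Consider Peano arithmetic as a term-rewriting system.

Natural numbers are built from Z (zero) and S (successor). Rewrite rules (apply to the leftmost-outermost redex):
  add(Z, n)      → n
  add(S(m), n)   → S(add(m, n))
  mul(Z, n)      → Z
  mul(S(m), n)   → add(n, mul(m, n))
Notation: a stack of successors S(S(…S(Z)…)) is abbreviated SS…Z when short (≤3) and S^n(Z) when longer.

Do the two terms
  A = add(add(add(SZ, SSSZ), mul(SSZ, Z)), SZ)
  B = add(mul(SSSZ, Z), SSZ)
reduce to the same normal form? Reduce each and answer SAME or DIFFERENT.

Answer: DIFFERENT — A ⇓ S^5(Z), B ⇓ SSZ

Reduction:
Term A:
  start: add(add(add(SZ, SSSZ), mul(SSZ, Z)), SZ)
  [1] add(add(S(add(Z, SSSZ)), mul(SSZ, Z)), SZ)
  [2] add(S(add(add(Z, SSSZ), mul(SSZ, Z))), SZ)
  [3] S(add(add(add(Z, SSSZ), mul(SSZ, Z)), SZ))
  [4] S(add(add(SSSZ, mul(SSZ, Z)), SZ))
  [5] S(add(S(add(SSZ, mul(SSZ, Z))), SZ))
  [6] S(S(add(add(SSZ, mul(SSZ, Z)), SZ)))
  [7] S(S(add(S(add(SZ, mul(SSZ, Z))), SZ)))
  [8] S(S(S(add(add(SZ, mul(SSZ, Z)), SZ))))
  [9] S(S(S(add(S(add(Z, mul(SSZ, Z))), SZ))))
  [10] S(S(S(S(add(add(Z, mul(SSZ, Z)), SZ)))))
  [11] S(S(S(S(add(mul(SSZ, Z), SZ)))))
  [12] S(S(S(S(add(add(Z, mul(SZ, Z)), SZ)))))
  [13] S(S(S(S(add(mul(SZ, Z), SZ)))))
  [14] S(S(S(S(add(add(Z, mul(Z, Z)), SZ)))))
  [15] S(S(S(S(add(mul(Z, Z), SZ)))))
  [16] S(S(S(S(add(Z, SZ)))))
  [17] S^5(Z)

Term B:
  start: add(mul(SSSZ, Z), SSZ)
  [1] add(add(Z, mul(SSZ, Z)), SSZ)
  [2] add(mul(SSZ, Z), SSZ)
  [3] add(add(Z, mul(SZ, Z)), SSZ)
  [4] add(mul(SZ, Z), SSZ)
  [5] add(add(Z, mul(Z, Z)), SSZ)
  [6] add(mul(Z, Z), SSZ)
  [7] add(Z, SSZ)
  [8] SSZ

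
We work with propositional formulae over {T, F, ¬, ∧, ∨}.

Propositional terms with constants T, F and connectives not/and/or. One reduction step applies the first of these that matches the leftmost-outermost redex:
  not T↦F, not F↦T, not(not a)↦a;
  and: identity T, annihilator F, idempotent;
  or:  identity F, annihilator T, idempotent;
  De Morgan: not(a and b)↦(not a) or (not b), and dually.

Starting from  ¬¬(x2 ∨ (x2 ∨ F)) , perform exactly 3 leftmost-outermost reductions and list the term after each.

Answer: after 3 steps: x2

Working:
  start: ¬¬(x2 ∨ (x2 ∨ F))
  step 1: x2 ∨ (x2 ∨ F)
  step 2: x2 ∨ x2
  step 3: x2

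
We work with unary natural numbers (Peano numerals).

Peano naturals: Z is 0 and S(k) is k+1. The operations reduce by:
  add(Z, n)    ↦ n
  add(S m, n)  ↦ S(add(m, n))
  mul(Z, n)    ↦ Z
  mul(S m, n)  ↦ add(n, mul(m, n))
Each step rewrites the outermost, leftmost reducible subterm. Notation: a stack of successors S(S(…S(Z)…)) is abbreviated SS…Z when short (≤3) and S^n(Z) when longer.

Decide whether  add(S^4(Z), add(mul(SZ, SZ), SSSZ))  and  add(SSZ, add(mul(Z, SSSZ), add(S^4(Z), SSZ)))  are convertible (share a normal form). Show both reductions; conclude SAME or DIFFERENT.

Answer: SAME — A ⇓ S^8(Z), B ⇓ S^8(Z)

Working:
Term A:
  start: add(S^4(Z), add(mul(SZ, SZ), SSSZ))
  step 1: S(add(SSSZ, add(mul(SZ, SZ), SSSZ)))
  step 2: S(S(add(SSZ, add(mul(SZ, SZ), SSSZ))))
  step 3: S(S(S(add(SZ, add(mul(SZ, SZ), SSSZ)))))
  step 4: S(S(S(S(add(Z, add(mul(SZ, SZ), SSSZ))))))
  step 5: S(S(S(S(add(mul(SZ, SZ), SSSZ)))))
  step 6: S(S(S(S(add(add(SZ, mul(Z, SZ)), SSSZ)))))
  step 7: S(S(S(S(add(S(add(Z, mul(Z, SZ))), SSSZ)))))
  step 8: S(S(S(S(S(add(add(Z, mul(Z, SZ)), SSSZ))))))
  step 9: S(S(S(S(S(add(mul(Z, SZ), SSSZ))))))
  step 10: S(S(S(S(S(add(Z, SSSZ))))))
  step 11: S^8(Z)

Term B:
  start: add(SSZ, add(mul(Z, SSSZ), add(S^4(Z), SSZ)))
  step 1: S(add(SZ, add(mul(Z, SSSZ), add(S^4(Z), SSZ))))
  step 2: S(S(add(Z, add(mul(Z, SSSZ), add(S^4(Z), SSZ)))))
  step 3: S(S(add(mul(Z, SSSZ), add(S^4(Z), SSZ))))
  step 4: S(S(add(Z, add(S^4(Z), SSZ))))
  step 5: S(S(add(S^4(Z), SSZ)))
  step 6: S(S(S(add(SSSZ, SSZ))))
  step 7: S(S(S(S(add(SSZ, SSZ)))))
  step 8: S(S(S(S(S(add(SZ, SSZ))))))
  step 9: S(S(S(S(S(S(add(Z, SSZ)))))))
  step 10: S^8(Z)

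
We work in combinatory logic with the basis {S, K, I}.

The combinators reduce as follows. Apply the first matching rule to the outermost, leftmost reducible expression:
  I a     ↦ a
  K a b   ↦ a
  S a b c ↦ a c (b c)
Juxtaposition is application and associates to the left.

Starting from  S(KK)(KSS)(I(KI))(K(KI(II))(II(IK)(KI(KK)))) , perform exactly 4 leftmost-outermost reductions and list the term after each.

Answer: after 4 steps: S(I(KI))

Reduction:
  start: S(KK)(KSS)(I(KI))(K(KI(II))(II(IK)(KI(KK))))
  step 1: KK(I(KI))(KSS(I(KI)))(K(KI(II))(II(IK)(KI(KK))))
  step 2: K(KSS(I(KI)))(K(KI(II))(II(IK)(KI(KK))))
  step 3: KSS(I(KI))
  step 4: S(I(KI))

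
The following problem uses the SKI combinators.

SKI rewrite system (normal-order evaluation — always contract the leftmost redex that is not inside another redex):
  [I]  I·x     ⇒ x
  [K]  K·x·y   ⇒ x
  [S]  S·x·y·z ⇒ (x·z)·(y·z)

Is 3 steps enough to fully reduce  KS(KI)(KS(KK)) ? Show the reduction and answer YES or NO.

  start: KS(KI)(KS(KK))
  [1] S(KS(KK))
  [2] SS

Answer: YES — reaches normal form SS in 2 ≤ 3 steps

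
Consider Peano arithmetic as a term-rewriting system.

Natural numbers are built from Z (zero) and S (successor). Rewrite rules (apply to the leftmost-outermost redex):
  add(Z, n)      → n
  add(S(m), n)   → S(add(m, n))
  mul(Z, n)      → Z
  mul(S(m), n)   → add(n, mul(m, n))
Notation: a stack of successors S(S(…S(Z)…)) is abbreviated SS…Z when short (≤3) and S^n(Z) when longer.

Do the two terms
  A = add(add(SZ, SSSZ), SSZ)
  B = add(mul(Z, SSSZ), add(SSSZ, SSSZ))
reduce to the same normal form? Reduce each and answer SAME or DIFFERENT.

Term A:
  start: add(add(SZ, SSSZ), SSZ)
  step 1: add(S(add(Z, SSSZ)), SSZ)
  step 2: S(add(add(Z, SSSZ), SSZ))
  step 3: S(add(SSSZ, SSZ))
  step 4: S(S(add(SSZ, SSZ)))
  step 5: S(S(S(add(SZ, SSZ))))
  step 6: S(S(S(S(add(Z, SSZ)))))
  step 7: S^6(Z)

Term B:
  start: add(mul(Z, SSSZ), add(SSSZ, SSSZ))
  step 1: add(Z, add(SSSZ, SSSZ))
  step 2: add(SSSZ, SSSZ)
  step 3: S(add(SSZ, SSSZ))
  step 4: S(S(add(SZ, SSSZ)))
  step 5: S(S(S(add(Z, SSSZ))))
  step 6: S^6(Z)

Answer: SAME — A ⇓ S^6(Z), B ⇓ S^6(Z)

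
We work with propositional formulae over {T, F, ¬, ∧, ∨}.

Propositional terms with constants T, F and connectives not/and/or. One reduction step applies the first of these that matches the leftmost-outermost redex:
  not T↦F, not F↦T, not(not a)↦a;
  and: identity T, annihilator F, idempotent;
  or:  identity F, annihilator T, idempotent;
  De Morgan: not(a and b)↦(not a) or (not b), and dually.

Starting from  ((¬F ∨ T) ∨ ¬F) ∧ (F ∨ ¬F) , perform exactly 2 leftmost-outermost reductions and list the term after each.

  start: ((¬F ∨ T) ∨ ¬F) ∧ (F ∨ ¬F)
  →1  (T ∨ ¬F) ∧ (F ∨ ¬F)
  →2  T ∧ (F ∨ ¬F)

Answer: after 2 steps: T ∧ (F ∨ ¬F)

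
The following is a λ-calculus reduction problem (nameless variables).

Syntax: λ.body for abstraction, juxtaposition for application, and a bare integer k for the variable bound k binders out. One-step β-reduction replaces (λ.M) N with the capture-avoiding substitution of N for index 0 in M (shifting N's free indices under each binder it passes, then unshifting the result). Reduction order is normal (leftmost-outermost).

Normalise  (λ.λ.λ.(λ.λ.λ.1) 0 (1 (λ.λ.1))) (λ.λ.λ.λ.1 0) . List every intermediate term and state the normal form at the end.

Answer: normal form = λ.λ.λ.2 (λ.λ.1)  (in 3 steps)

Working:
  start: (λ.λ.λ.(λ.λ.λ.1) 0 (1 (λ.λ.1))) (λ.λ.λ.λ.1 0)
  [1] λ.λ.(λ.λ.λ.1) 0 (1 (λ.λ.1))
  [2] λ.λ.(λ.λ.1) (1 (λ.λ.1))
  [3] λ.λ.λ.2 (λ.λ.1)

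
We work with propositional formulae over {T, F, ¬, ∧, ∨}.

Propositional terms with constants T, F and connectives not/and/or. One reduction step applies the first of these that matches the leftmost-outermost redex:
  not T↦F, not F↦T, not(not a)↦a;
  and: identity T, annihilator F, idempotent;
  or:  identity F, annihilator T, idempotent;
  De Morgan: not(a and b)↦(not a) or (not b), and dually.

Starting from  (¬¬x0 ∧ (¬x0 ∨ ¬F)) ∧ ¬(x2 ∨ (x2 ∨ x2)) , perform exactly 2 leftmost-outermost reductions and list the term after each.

  start: (¬¬x0 ∧ (¬x0 ∨ ¬F)) ∧ ¬(x2 ∨ (x2 ∨ x2))
  →1  (x0 ∧ (¬x0 ∨ ¬F)) ∧ ¬(x2 ∨ (x2 ∨ x2))
  →2  (x0 ∧ (¬x0 ∨ T)) ∧ ¬(x2 ∨ (x2 ∨ x2))

Answer: after 2 steps: (x0 ∧ (¬x0 ∨ T)) ∧ ¬(x2 ∨ (x2 ∨ x2))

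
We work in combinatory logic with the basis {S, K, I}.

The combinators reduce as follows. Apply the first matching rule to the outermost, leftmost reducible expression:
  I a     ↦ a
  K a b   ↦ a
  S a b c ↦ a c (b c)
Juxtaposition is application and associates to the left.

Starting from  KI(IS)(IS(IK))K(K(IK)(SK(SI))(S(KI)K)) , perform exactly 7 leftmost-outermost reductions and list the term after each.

Answer: after 7 steps: IK(S(KI)K)

Working:
  start: KI(IS)(IS(IK))K(K(IK)(SK(SI))(S(KI)K))
  →1  I(IS(IK))K(K(IK)(SK(SI))(S(KI)K))
  →2  IS(IK)K(K(IK)(SK(SI))(S(KI)K))
  →3  S(IK)K(K(IK)(SK(SI))(S(KI)K))
  →4  IK(K(IK)(SK(SI))(S(KI)K))(K(K(IK)(SK(SI))(S(KI)K)))
  →5  K(K(IK)(SK(SI))(S(KI)K))(K(K(IK)(SK(SI))(S(KI)K)))
  →6  K(IK)(SK(SI))(S(KI)K)
  →7  IK(S(KI)K)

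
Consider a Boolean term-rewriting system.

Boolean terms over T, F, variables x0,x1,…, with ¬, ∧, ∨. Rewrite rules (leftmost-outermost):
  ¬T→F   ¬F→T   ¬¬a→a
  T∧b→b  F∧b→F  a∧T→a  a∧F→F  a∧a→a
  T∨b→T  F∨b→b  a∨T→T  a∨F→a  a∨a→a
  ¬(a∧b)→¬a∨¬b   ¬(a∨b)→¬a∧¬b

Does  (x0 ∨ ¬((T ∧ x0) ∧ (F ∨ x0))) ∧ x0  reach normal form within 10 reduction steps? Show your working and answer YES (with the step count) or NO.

Answer: YES — reaches normal form (x0 ∨ ¬x0) ∧ x0 in 8 ≤ 10 steps

Derivation:
  start: (x0 ∨ ¬((T ∧ x0) ∧ (F ∨ x0))) ∧ x0
  [1] (x0 ∨ (¬(T ∧ x0) ∨ ¬(F ∨ x0))) ∧ x0
  [2] (x0 ∨ ((¬T ∨ ¬x0) ∨ ¬(F ∨ x0))) ∧ x0
  [3] (x0 ∨ ((F ∨ ¬x0) ∨ ¬(F ∨ x0))) ∧ x0
  [4] (x0 ∨ (¬x0 ∨ ¬(F ∨ x0))) ∧ x0
  [5] (x0 ∨ (¬x0 ∨ (¬F ∧ ¬x0))) ∧ x0
  [6] (x0 ∨ (¬x0 ∨ (T ∧ ¬x0))) ∧ x0
  [7] (x0 ∨ (¬x0 ∨ ¬x0)) ∧ x0
  [8] (x0 ∨ ¬x0) ∧ x0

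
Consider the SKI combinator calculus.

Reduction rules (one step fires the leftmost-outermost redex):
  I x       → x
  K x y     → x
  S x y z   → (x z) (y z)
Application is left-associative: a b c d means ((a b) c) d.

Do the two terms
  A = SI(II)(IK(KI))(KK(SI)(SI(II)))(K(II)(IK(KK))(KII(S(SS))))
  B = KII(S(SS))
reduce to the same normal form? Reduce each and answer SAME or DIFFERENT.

Answer: SAME — A ⇓ S(SS), B ⇓ S(SS)

Derivation:
Term A:
  start: SI(II)(IK(KI))(KK(SI)(SI(II)))(K(II)(IK(KK))(KII(S(SS))))
  →1  I(IK(KI))(II(IK(KI)))(KK(SI)(SI(II)))(K(II)(IK(KK))(KII(S(SS))))
  →2  IK(KI)(II(IK(KI)))(KK(SI)(SI(II)))(K(II)(IK(KK))(KII(S(SS))))
  →3  K(KI)(II(IK(KI)))(KK(SI)(SI(II)))(K(II)(IK(KK))(KII(S(SS))))
  →4  KI(KK(SI)(SI(II)))(K(II)(IK(KK))(KII(S(SS))))
  →5  I(K(II)(IK(KK))(KII(S(SS))))
  →6  K(II)(IK(KK))(KII(S(SS)))
  →7  II(KII(S(SS)))
  →8  I(KII(S(SS)))
  →9  KII(S(SS))
  →10  I(S(SS))
  →11  S(SS)

Term B:
  start: KII(S(SS))
  →1  I(S(SS))
  →2  S(SS)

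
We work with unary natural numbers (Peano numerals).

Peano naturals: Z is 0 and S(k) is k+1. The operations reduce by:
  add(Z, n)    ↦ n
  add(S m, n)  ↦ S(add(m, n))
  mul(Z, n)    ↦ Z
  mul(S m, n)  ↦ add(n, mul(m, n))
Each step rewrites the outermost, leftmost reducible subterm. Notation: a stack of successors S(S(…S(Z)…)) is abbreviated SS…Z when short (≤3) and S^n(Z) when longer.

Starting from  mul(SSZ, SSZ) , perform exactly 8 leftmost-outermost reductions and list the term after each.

Answer: after 8 steps: S(S(S(S(mul(Z, SSZ)))))

Working:
  start: mul(SSZ, SSZ)
  step 1: add(SSZ, mul(SZ, SSZ))
  step 2: S(add(SZ, mul(SZ, SSZ)))
  step 3: S(S(add(Z, mul(SZ, SSZ))))
  step 4: S(S(mul(SZ, SSZ)))
  step 5: S(S(add(SSZ, mul(Z, SSZ))))
  step 6: S(S(S(add(SZ, mul(Z, SSZ)))))
  step 7: S(S(S(S(add(Z, mul(Z, SSZ))))))
  step 8: S(S(S(S(mul(Z, SSZ)))))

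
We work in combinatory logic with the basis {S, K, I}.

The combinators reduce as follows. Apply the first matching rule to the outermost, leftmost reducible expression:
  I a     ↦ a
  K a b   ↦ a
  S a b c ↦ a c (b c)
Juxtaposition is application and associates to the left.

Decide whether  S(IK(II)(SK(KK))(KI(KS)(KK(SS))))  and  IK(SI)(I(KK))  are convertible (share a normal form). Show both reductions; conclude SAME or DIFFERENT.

Answer: DIFFERENT — A ⇓ SK, B ⇓ SI

Reduction:
Term A:
  start: S(IK(II)(SK(KK))(KI(KS)(KK(SS))))
  step 1: S(K(II)(SK(KK))(KI(KS)(KK(SS))))
  step 2: S(II(KI(KS)(KK(SS))))
  step 3: S(I(KI(KS)(KK(SS))))
  step 4: S(KI(KS)(KK(SS)))
  step 5: S(I(KK(SS)))
  step 6: S(KK(SS))
  step 7: SK

Term B:
  start: IK(SI)(I(KK))
  step 1: K(SI)(I(KK))
  step 2: SI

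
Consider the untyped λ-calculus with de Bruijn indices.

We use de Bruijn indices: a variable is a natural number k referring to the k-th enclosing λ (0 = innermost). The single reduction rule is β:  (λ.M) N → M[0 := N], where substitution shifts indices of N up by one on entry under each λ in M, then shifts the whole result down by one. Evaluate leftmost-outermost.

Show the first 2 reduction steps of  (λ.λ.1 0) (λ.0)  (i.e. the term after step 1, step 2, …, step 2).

  start: (λ.λ.1 0) (λ.0)
  →1  λ.(λ.0) 0
  →2  λ.0

Answer: after 2 steps: λ.0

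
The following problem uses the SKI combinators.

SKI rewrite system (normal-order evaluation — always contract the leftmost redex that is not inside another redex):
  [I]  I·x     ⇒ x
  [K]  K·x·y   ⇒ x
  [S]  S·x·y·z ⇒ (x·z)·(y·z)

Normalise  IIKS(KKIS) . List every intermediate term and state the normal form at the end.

Answer: normal form = S  (in 3 steps)

Working:
  start: IIKS(KKIS)
  [1] IKS(KKIS)
  [2] KS(KKIS)
  [3] S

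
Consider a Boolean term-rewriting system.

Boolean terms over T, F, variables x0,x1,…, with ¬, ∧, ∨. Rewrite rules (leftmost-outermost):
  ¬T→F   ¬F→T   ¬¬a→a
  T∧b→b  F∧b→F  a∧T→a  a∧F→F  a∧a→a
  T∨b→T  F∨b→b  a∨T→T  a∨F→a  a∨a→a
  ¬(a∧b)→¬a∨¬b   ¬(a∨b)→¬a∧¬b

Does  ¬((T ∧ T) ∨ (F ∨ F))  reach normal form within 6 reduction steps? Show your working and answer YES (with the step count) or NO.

Answer: YES — reaches normal form F in 5 ≤ 6 steps

Reduction:
  start: ¬((T ∧ T) ∨ (F ∨ F))
  [1] ¬(T ∧ T) ∧ ¬(F ∨ F)
  [2] (¬T ∨ ¬T) ∧ ¬(F ∨ F)
  [3] ¬T ∧ ¬(F ∨ F)
  [4] F ∧ ¬(F ∨ F)
  [5] F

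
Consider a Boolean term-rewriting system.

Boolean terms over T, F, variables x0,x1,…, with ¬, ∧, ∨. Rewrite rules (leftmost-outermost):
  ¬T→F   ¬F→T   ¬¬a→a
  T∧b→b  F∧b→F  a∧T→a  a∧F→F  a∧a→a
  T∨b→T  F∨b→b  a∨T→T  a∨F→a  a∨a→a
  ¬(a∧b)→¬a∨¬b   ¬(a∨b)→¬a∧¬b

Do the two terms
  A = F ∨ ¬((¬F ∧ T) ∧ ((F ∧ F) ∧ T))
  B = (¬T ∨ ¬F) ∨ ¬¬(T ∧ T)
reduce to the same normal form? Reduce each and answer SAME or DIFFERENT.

Answer: SAME — A ⇓ T, B ⇓ T

Derivation:
Term A:
  start: F ∨ ¬((¬F ∧ T) ∧ ((F ∧ F) ∧ T))
  [1] ¬((¬F ∧ T) ∧ ((F ∧ F) ∧ T))
  [2] ¬(¬F ∧ T) ∨ ¬((F ∧ F) ∧ T)
  [3] (¬¬F ∨ ¬T) ∨ ¬((F ∧ F) ∧ T)
  [4] (F ∨ ¬T) ∨ ¬((F ∧ F) ∧ T)
  [5] ¬T ∨ ¬((F ∧ F) ∧ T)
  [6] F ∨ ¬((F ∧ F) ∧ T)
  [7] ¬((F ∧ F) ∧ T)
  [8] ¬(F ∧ F) ∨ ¬T
  [9] (¬F ∨ ¬F) ∨ ¬T
  [10] ¬F ∨ ¬T
  [11] T ∨ ¬T
  [12] T

Term B:
  start: (¬T ∨ ¬F) ∨ ¬¬(T ∧ T)
  [1] (F ∨ ¬F) ∨ ¬¬(T ∧ T)
  [2] ¬F ∨ ¬¬(T ∧ T)
  [3] T ∨ ¬¬(T ∧ T)
  [4] T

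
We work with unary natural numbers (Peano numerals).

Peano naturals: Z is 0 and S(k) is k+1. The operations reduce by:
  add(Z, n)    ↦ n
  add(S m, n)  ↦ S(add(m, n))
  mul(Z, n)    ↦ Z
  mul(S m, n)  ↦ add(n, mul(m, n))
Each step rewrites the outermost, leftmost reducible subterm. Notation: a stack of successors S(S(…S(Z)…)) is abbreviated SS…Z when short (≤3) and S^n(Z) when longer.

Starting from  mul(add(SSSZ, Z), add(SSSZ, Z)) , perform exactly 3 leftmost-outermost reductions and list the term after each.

  start: mul(add(SSSZ, Z), add(SSSZ, Z))
  step 1: mul(S(add(SSZ, Z)), add(SSSZ, Z))
  step 2: add(add(SSSZ, Z), mul(add(SSZ, Z), add(SSSZ, Z)))
  step 3: add(S(add(SSZ, Z)), mul(add(SSZ, Z), add(SSSZ, Z)))

Answer: after 3 steps: add(S(add(SSZ, Z)), mul(add(SSZ, Z), add(SSSZ, Z)))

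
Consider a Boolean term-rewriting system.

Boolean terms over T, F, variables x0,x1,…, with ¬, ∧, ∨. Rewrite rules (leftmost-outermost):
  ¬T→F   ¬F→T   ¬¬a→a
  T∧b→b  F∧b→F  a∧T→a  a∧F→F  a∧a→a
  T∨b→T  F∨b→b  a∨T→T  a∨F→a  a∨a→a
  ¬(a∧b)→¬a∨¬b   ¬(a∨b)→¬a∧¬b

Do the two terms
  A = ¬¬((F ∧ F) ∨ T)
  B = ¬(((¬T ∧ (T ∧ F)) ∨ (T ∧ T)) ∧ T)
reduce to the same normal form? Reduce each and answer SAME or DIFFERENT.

Term A:
  start: ¬¬((F ∧ F) ∨ T)
  step 1: (F ∧ F) ∨ T
  step 2: T

Term B:
  start: ¬(((¬T ∧ (T ∧ F)) ∨ (T ∧ T)) ∧ T)
  step 1: ¬((¬T ∧ (T ∧ F)) ∨ (T ∧ T)) ∨ ¬T
  step 2: (¬(¬T ∧ (T ∧ F)) ∧ ¬(T ∧ T)) ∨ ¬T
  step 3: ((¬¬T ∨ ¬(T ∧ F)) ∧ ¬(T ∧ T)) ∨ ¬T
  step 4: ((T ∨ ¬(T ∧ F)) ∧ ¬(T ∧ T)) ∨ ¬T
  step 5: (T ∧ ¬(T ∧ T)) ∨ ¬T
  step 6: ¬(T ∧ T) ∨ ¬T
  step 7: (¬T ∨ ¬T) ∨ ¬T
  step 8: ¬T ∨ ¬T
  step 9: ¬T
  step 10: F

Answer: DIFFERENT — A ⇓ T, B ⇓ F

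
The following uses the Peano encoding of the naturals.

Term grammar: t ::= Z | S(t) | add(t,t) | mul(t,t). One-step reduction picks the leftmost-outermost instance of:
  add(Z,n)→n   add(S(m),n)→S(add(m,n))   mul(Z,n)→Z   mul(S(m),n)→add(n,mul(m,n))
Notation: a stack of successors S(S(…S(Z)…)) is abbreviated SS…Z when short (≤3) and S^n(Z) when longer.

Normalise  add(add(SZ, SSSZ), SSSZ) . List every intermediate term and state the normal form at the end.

Answer: normal form = S^7(Z)  (in 7 steps)

Working:
  start: add(add(SZ, SSSZ), SSSZ)
  step 1: add(S(add(Z, SSSZ)), SSSZ)
  step 2: S(add(add(Z, SSSZ), SSSZ))
  step 3: S(add(SSSZ, SSSZ))
  step 4: S(S(add(SSZ, SSSZ)))
  step 5: S(S(S(add(SZ, SSSZ))))
  step 6: S(S(S(S(add(Z, SSSZ)))))
  step 7: S^7(Z)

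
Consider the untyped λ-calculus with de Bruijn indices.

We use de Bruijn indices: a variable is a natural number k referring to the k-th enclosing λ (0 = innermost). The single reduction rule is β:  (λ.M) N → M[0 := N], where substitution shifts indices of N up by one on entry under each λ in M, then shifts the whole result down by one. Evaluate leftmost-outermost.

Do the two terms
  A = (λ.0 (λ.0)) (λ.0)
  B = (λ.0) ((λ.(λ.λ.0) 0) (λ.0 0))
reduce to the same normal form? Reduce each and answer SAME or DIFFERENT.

Answer: SAME — A ⇓ λ.0, B ⇓ λ.0

Working:
Term A:
  start: (λ.0 (λ.0)) (λ.0)
  step 1: (λ.0) (λ.0)
  step 2: λ.0

Term B:
  start: (λ.0) ((λ.(λ.λ.0) 0) (λ.0 0))
  step 1: (λ.(λ.λ.0) 0) (λ.0 0)
  step 2: (λ.λ.0) (λ.0 0)
  step 3: λ.0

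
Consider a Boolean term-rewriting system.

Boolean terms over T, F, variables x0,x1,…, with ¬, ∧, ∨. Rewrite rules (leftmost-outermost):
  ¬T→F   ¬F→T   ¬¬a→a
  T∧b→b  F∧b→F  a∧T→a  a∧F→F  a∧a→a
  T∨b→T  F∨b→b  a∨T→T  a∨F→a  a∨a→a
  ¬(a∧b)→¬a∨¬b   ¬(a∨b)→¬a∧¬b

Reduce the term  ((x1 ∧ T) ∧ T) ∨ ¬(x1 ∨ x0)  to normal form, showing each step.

  start: ((x1 ∧ T) ∧ T) ∨ ¬(x1 ∨ x0)
  →1  (x1 ∧ T) ∨ ¬(x1 ∨ x0)
  →2  x1 ∨ ¬(x1 ∨ x0)
  →3  x1 ∨ (¬x1 ∧ ¬x0)

Answer: normal form = x1 ∨ (¬x1 ∧ ¬x0)  (in 3 steps)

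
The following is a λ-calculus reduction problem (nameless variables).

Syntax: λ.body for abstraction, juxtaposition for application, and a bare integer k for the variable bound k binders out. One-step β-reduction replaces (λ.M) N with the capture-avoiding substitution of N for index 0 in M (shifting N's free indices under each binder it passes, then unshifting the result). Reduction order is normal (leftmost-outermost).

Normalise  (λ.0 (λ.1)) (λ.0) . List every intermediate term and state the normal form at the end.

  start: (λ.0 (λ.1)) (λ.0)
  step 1: (λ.0) (λ.λ.0)
  step 2: λ.λ.0

Answer: normal form = λ.λ.0  (in 2 steps)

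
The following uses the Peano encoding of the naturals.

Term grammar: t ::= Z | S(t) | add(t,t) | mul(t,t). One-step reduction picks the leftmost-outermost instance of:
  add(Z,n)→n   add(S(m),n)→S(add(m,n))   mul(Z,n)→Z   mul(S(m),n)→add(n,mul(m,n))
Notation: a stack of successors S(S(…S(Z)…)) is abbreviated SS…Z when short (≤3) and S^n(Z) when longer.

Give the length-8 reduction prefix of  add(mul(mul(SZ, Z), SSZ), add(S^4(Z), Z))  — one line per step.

Answer: after 8 steps: S(S(S(add(SZ, Z))))

Reduction:
  start: add(mul(mul(SZ, Z), SSZ), add(S^4(Z), Z))
  step 1: add(mul(add(Z, mul(Z, Z)), SSZ), add(S^4(Z), Z))
  step 2: add(mul(mul(Z, Z), SSZ), add(S^4(Z), Z))
  step 3: add(mul(Z, SSZ), add(S^4(Z), Z))
  step 4: add(Z, add(S^4(Z), Z))
  step 5: add(S^4(Z), Z)
  step 6: S(add(SSSZ, Z))
  step 7: S(S(add(SSZ, Z)))
  step 8: S(S(S(add(SZ, Z))))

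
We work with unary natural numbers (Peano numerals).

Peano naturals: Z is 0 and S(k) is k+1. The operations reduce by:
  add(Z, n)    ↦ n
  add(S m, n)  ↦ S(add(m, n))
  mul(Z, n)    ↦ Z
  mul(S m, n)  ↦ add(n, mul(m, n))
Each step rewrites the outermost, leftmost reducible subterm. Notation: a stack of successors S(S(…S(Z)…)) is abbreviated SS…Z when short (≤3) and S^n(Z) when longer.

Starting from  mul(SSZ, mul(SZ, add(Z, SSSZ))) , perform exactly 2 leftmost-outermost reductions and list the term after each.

Answer: after 2 steps: add(add(add(Z, SSSZ), mul(Z, add(Z, SSSZ))), mul(SZ, mul(SZ, add(Z, SSSZ))))

Working:
  start: mul(SSZ, mul(SZ, add(Z, SSSZ)))
  step 1: add(mul(SZ, add(Z, SSSZ)), mul(SZ, mul(SZ, add(Z, SSSZ))))
  step 2: add(add(add(Z, SSSZ), mul(Z, add(Z, SSSZ))), mul(SZ, mul(SZ, add(Z, SSSZ))))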